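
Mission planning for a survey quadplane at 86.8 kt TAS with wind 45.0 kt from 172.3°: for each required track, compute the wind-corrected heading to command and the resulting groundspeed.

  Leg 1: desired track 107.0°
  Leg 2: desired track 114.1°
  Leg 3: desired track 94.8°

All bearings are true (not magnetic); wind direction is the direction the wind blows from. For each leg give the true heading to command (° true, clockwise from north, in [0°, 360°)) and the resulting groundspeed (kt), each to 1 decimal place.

Leg 1: heading=135.1°, groundspeed=57.8 kt
Leg 2: heading=140.2°, groundspeed=54.2 kt
Leg 3: heading=125.2°, groundspeed=65.1 kt

Leg 1: desired track 107.0°; wind correction +28.1° → command heading 135.1°, groundspeed 57.8 kt
Leg 2: desired track 114.1°; wind correction +26.1° → command heading 140.2°, groundspeed 54.2 kt
Leg 3: desired track 94.8°; wind correction +30.4° → command heading 125.2°, groundspeed 65.1 kt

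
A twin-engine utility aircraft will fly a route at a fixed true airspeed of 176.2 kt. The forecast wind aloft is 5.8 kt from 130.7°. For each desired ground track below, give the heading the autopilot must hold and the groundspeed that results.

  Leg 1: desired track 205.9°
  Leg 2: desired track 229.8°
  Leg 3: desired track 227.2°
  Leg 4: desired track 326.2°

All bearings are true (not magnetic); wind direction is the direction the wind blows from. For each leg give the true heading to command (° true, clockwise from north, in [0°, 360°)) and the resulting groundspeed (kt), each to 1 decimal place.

Leg 1: desired track 205.9°; wind correction -1.8° → command heading 204.1°, groundspeed 174.6 kt
Leg 2: desired track 229.8°; wind correction -1.9° → command heading 227.9°, groundspeed 177.0 kt
Leg 3: desired track 227.2°; wind correction -1.9° → command heading 225.3°, groundspeed 176.8 kt
Leg 4: desired track 326.2°; wind correction +0.5° → command heading 326.7°, groundspeed 181.8 kt

Leg 1: heading=204.1°, groundspeed=174.6 kt
Leg 2: heading=227.9°, groundspeed=177.0 kt
Leg 3: heading=225.3°, groundspeed=176.8 kt
Leg 4: heading=326.7°, groundspeed=181.8 kt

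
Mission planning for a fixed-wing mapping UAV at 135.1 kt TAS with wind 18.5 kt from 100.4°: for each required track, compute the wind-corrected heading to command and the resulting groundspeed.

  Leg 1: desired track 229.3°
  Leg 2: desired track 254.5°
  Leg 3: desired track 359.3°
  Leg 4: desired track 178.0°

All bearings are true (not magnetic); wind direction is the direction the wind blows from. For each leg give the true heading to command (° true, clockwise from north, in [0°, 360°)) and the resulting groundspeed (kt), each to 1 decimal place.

Leg 1: heading=223.2°, groundspeed=145.9 kt
Leg 2: heading=251.1°, groundspeed=151.5 kt
Leg 3: heading=7.0°, groundspeed=137.4 kt
Leg 4: heading=170.3°, groundspeed=129.9 kt

Leg 1: desired track 229.3°; wind correction -6.1° → command heading 223.2°, groundspeed 145.9 kt
Leg 2: desired track 254.5°; wind correction -3.4° → command heading 251.1°, groundspeed 151.5 kt
Leg 3: desired track 359.3°; wind correction +7.7° → command heading 7.0°, groundspeed 137.4 kt
Leg 4: desired track 178.0°; wind correction -7.7° → command heading 170.3°, groundspeed 129.9 kt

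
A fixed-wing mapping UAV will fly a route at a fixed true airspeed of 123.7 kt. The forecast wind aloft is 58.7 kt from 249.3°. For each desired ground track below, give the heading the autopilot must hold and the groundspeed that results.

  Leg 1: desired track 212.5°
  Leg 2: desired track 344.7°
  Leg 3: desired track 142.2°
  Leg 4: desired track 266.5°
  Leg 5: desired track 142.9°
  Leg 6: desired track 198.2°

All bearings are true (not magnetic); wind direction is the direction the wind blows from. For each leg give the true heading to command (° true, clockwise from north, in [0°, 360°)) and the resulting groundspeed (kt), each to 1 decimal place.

Leg 1: desired track 212.5°; wind correction +16.5° → command heading 229.0°, groundspeed 71.6 kt
Leg 2: desired track 344.7°; wind correction -28.2° → command heading 316.5°, groundspeed 114.5 kt
Leg 3: desired track 142.2°; wind correction +27.0° → command heading 169.2°, groundspeed 127.5 kt
Leg 4: desired track 266.5°; wind correction -8.1° → command heading 258.4°, groundspeed 66.4 kt
Leg 5: desired track 142.9°; wind correction +27.1° → command heading 170.0°, groundspeed 126.7 kt
Leg 6: desired track 198.2°; wind correction +21.7° → command heading 219.9°, groundspeed 78.1 kt

Leg 1: heading=229.0°, groundspeed=71.6 kt
Leg 2: heading=316.5°, groundspeed=114.5 kt
Leg 3: heading=169.2°, groundspeed=127.5 kt
Leg 4: heading=258.4°, groundspeed=66.4 kt
Leg 5: heading=170.0°, groundspeed=126.7 kt
Leg 6: heading=219.9°, groundspeed=78.1 kt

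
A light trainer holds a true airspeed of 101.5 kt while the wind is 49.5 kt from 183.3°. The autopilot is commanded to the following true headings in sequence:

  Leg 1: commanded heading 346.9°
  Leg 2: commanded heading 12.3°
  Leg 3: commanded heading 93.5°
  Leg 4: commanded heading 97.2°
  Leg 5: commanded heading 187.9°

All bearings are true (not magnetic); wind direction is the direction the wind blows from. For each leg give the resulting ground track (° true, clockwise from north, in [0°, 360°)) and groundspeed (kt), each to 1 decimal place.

Leg 1: track=352.3°, groundspeed=149.6 kt
Leg 2: track=9.4°, groundspeed=150.6 kt
Leg 3: track=67.5°, groundspeed=112.8 kt
Leg 4: track=70.5°, groundspeed=109.9 kt
Leg 5: track=192.3°, groundspeed=52.3 kt

Leg 1: heading 346.9°; drift +5.4° → track 352.3°, groundspeed 149.6 kt
Leg 2: heading 12.3°; drift -2.9° → track 9.4°, groundspeed 150.6 kt
Leg 3: heading 93.5°; drift -26.0° → track 67.5°, groundspeed 112.8 kt
Leg 4: heading 97.2°; drift -26.7° → track 70.5°, groundspeed 109.9 kt
Leg 5: heading 187.9°; drift +4.4° → track 192.3°, groundspeed 52.3 kt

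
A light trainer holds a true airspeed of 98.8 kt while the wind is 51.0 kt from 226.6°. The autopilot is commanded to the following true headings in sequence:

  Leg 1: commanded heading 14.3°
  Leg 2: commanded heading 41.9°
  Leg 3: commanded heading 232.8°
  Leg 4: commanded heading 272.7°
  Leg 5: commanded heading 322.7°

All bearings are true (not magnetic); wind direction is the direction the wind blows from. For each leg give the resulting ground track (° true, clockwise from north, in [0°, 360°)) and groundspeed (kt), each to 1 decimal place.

Leg 1: track=25.2°, groundspeed=144.5 kt
Leg 2: track=43.5°, groundspeed=149.7 kt
Leg 3: track=239.3°, groundspeed=48.4 kt
Leg 4: track=302.8°, groundspeed=73.3 kt
Leg 5: track=348.6°, groundspeed=115.9 kt

Leg 1: heading 14.3°; drift +10.9° → track 25.2°, groundspeed 144.5 kt
Leg 2: heading 41.9°; drift +1.6° → track 43.5°, groundspeed 149.7 kt
Leg 3: heading 232.8°; drift +6.5° → track 239.3°, groundspeed 48.4 kt
Leg 4: heading 272.7°; drift +30.1° → track 302.8°, groundspeed 73.3 kt
Leg 5: heading 322.7°; drift +25.9° → track 348.6°, groundspeed 115.9 kt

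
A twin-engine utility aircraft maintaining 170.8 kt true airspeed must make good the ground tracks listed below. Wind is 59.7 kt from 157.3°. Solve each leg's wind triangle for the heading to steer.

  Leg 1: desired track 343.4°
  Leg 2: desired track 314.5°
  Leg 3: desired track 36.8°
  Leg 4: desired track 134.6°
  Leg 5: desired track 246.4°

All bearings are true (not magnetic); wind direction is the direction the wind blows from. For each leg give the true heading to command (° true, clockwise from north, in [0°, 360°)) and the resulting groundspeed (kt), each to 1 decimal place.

Leg 1: heading=345.5°, groundspeed=230.0 kt
Leg 2: heading=306.7°, groundspeed=224.3 kt
Leg 3: heading=54.3°, groundspeed=193.2 kt
Leg 4: heading=142.4°, groundspeed=114.2 kt
Leg 5: heading=225.9°, groundspeed=159.1 kt

Leg 1: desired track 343.4°; wind correction +2.1° → command heading 345.5°, groundspeed 230.0 kt
Leg 2: desired track 314.5°; wind correction -7.8° → command heading 306.7°, groundspeed 224.3 kt
Leg 3: desired track 36.8°; wind correction +17.5° → command heading 54.3°, groundspeed 193.2 kt
Leg 4: desired track 134.6°; wind correction +7.8° → command heading 142.4°, groundspeed 114.2 kt
Leg 5: desired track 246.4°; wind correction -20.5° → command heading 225.9°, groundspeed 159.1 kt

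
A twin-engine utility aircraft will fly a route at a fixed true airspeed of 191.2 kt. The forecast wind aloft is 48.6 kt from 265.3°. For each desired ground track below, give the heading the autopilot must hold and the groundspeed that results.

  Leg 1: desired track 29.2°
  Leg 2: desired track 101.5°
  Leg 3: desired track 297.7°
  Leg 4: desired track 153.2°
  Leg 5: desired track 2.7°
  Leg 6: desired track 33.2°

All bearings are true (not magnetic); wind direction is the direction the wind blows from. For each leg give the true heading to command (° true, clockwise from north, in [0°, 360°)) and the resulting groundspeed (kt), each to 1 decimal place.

Leg 1: heading=17.0°, groundspeed=214.0 kt
Leg 2: heading=105.6°, groundspeed=237.4 kt
Leg 3: heading=289.9°, groundspeed=148.4 kt
Leg 4: heading=166.8°, groundspeed=204.1 kt
Leg 5: heading=348.1°, groundspeed=191.3 kt
Leg 6: heading=21.6°, groundspeed=217.2 kt

Leg 1: desired track 29.2°; wind correction -12.2° → command heading 17.0°, groundspeed 214.0 kt
Leg 2: desired track 101.5°; wind correction +4.1° → command heading 105.6°, groundspeed 237.4 kt
Leg 3: desired track 297.7°; wind correction -7.8° → command heading 289.9°, groundspeed 148.4 kt
Leg 4: desired track 153.2°; wind correction +13.6° → command heading 166.8°, groundspeed 204.1 kt
Leg 5: desired track 2.7°; wind correction -14.6° → command heading 348.1°, groundspeed 191.3 kt
Leg 6: desired track 33.2°; wind correction -11.6° → command heading 21.6°, groundspeed 217.2 kt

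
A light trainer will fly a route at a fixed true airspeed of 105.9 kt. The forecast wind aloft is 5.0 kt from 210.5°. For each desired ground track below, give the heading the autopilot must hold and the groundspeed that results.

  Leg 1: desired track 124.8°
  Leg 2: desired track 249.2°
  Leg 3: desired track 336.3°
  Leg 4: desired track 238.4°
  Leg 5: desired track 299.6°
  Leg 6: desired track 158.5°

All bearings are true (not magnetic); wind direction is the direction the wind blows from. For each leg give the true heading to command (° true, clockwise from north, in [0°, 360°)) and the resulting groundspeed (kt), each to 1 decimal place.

Leg 1: desired track 124.8°; wind correction +2.7° → command heading 127.5°, groundspeed 105.4 kt
Leg 2: desired track 249.2°; wind correction -1.7° → command heading 247.5°, groundspeed 102.0 kt
Leg 3: desired track 336.3°; wind correction -2.2° → command heading 334.1°, groundspeed 108.7 kt
Leg 4: desired track 238.4°; wind correction -1.3° → command heading 237.1°, groundspeed 101.5 kt
Leg 5: desired track 299.6°; wind correction -2.7° → command heading 296.9°, groundspeed 105.7 kt
Leg 6: desired track 158.5°; wind correction +2.1° → command heading 160.6°, groundspeed 102.7 kt

Leg 1: heading=127.5°, groundspeed=105.4 kt
Leg 2: heading=247.5°, groundspeed=102.0 kt
Leg 3: heading=334.1°, groundspeed=108.7 kt
Leg 4: heading=237.1°, groundspeed=101.5 kt
Leg 5: heading=296.9°, groundspeed=105.7 kt
Leg 6: heading=160.6°, groundspeed=102.7 kt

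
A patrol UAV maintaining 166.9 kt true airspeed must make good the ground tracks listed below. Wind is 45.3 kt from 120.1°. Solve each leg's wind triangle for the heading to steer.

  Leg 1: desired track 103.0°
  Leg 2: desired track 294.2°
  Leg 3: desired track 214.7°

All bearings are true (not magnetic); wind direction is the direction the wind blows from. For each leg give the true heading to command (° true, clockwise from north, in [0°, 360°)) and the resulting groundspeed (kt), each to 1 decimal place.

Leg 1: desired track 103.0°; wind correction +4.6° → command heading 107.6°, groundspeed 123.1 kt
Leg 2: desired track 294.2°; wind correction -1.6° → command heading 292.6°, groundspeed 211.9 kt
Leg 3: desired track 214.7°; wind correction -15.7° → command heading 199.0°, groundspeed 164.3 kt

Leg 1: heading=107.6°, groundspeed=123.1 kt
Leg 2: heading=292.6°, groundspeed=211.9 kt
Leg 3: heading=199.0°, groundspeed=164.3 kt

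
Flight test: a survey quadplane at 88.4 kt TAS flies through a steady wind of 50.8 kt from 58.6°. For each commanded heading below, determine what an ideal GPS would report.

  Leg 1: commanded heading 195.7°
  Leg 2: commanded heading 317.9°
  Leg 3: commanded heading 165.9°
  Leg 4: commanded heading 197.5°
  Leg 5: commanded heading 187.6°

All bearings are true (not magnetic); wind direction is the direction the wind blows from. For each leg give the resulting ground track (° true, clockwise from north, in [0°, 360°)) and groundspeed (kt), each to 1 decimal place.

Leg 1: heading 195.7°; drift +15.4° → track 211.1°, groundspeed 130.3 kt
Leg 2: heading 317.9°; drift -27.0° → track 290.9°, groundspeed 109.8 kt
Leg 3: heading 165.9°; drift +25.1° → track 191.0°, groundspeed 114.3 kt
Leg 4: heading 197.5°; drift +14.8° → track 212.3°, groundspeed 131.0 kt
Leg 5: heading 187.6°; drift +18.2° → track 205.8°, groundspeed 126.7 kt

Leg 1: track=211.1°, groundspeed=130.3 kt
Leg 2: track=290.9°, groundspeed=109.8 kt
Leg 3: track=191.0°, groundspeed=114.3 kt
Leg 4: track=212.3°, groundspeed=131.0 kt
Leg 5: track=205.8°, groundspeed=126.7 kt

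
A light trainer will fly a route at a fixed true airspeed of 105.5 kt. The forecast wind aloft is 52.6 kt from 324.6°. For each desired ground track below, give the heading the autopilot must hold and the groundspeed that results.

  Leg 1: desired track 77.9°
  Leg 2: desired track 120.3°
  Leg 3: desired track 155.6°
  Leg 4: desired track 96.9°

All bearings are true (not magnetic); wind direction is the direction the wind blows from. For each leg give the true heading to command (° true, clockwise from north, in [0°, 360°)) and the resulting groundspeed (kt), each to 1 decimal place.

Leg 1: desired track 77.9°; wind correction -27.3° → command heading 50.6°, groundspeed 114.6 kt
Leg 2: desired track 120.3°; wind correction -11.8° → command heading 108.5°, groundspeed 151.2 kt
Leg 3: desired track 155.6°; wind correction +5.5° → command heading 161.1°, groundspeed 156.7 kt
Leg 4: desired track 96.9°; wind correction -21.6° → command heading 75.3°, groundspeed 133.5 kt

Leg 1: heading=50.6°, groundspeed=114.6 kt
Leg 2: heading=108.5°, groundspeed=151.2 kt
Leg 3: heading=161.1°, groundspeed=156.7 kt
Leg 4: heading=75.3°, groundspeed=133.5 kt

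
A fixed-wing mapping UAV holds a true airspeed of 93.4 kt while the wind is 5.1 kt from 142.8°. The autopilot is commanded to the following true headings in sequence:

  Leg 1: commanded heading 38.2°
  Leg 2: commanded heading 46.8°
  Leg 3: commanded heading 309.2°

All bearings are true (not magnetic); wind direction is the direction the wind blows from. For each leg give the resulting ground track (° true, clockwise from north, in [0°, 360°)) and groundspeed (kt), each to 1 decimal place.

Leg 1: track=35.2°, groundspeed=94.8 kt
Leg 2: track=43.7°, groundspeed=94.1 kt
Leg 3: track=309.9°, groundspeed=98.4 kt

Leg 1: heading 38.2°; drift -3.0° → track 35.2°, groundspeed 94.8 kt
Leg 2: heading 46.8°; drift -3.1° → track 43.7°, groundspeed 94.1 kt
Leg 3: heading 309.2°; drift +0.7° → track 309.9°, groundspeed 98.4 kt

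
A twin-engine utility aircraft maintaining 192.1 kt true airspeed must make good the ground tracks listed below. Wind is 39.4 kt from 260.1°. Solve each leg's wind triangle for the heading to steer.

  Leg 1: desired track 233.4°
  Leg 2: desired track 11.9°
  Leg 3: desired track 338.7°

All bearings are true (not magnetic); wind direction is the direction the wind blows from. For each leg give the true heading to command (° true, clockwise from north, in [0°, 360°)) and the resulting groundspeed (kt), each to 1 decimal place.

Leg 1: desired track 233.4°; wind correction +5.3° → command heading 238.7°, groundspeed 156.1 kt
Leg 2: desired track 11.9°; wind correction -11.0° → command heading 0.9°, groundspeed 203.2 kt
Leg 3: desired track 338.7°; wind correction -11.6° → command heading 327.1°, groundspeed 180.4 kt

Leg 1: heading=238.7°, groundspeed=156.1 kt
Leg 2: heading=0.9°, groundspeed=203.2 kt
Leg 3: heading=327.1°, groundspeed=180.4 kt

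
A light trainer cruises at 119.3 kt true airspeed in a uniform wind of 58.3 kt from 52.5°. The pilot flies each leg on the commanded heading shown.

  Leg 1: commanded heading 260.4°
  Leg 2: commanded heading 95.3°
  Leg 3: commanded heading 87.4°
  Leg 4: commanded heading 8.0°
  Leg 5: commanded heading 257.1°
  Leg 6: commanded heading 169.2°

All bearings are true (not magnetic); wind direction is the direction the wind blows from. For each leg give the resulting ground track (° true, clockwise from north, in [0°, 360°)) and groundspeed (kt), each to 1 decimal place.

Leg 1: track=251.3°, groundspeed=173.0 kt
Leg 2: track=122.7°, groundspeed=86.2 kt
Leg 3: track=112.4°, groundspeed=78.9 kt
Leg 4: track=340.3°, groundspeed=87.8 kt
Leg 5: track=249.1°, groundspeed=174.0 kt
Leg 6: track=188.9°, groundspeed=154.5 kt

Leg 1: heading 260.4°; drift -9.1° → track 251.3°, groundspeed 173.0 kt
Leg 2: heading 95.3°; drift +27.4° → track 122.7°, groundspeed 86.2 kt
Leg 3: heading 87.4°; drift +25.0° → track 112.4°, groundspeed 78.9 kt
Leg 4: heading 8.0°; drift -27.7° → track 340.3°, groundspeed 87.8 kt
Leg 5: heading 257.1°; drift -8.0° → track 249.1°, groundspeed 174.0 kt
Leg 6: heading 169.2°; drift +19.7° → track 188.9°, groundspeed 154.5 kt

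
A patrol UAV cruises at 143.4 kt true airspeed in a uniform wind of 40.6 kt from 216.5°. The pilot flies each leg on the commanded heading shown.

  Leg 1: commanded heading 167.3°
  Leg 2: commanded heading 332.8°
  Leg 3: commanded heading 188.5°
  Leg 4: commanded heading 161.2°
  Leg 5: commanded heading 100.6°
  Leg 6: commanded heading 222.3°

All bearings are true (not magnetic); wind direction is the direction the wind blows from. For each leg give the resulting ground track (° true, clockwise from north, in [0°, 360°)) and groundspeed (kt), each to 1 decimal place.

Leg 1: track=152.6°, groundspeed=120.8 kt
Leg 2: track=345.5°, groundspeed=165.4 kt
Leg 3: track=178.5°, groundspeed=109.2 kt
Leg 4: track=145.7°, groundspeed=124.8 kt
Leg 5: track=87.8°, groundspeed=165.2 kt
Leg 6: track=224.6°, groundspeed=103.1 kt

Leg 1: heading 167.3°; drift -14.7° → track 152.6°, groundspeed 120.8 kt
Leg 2: heading 332.8°; drift +12.7° → track 345.5°, groundspeed 165.4 kt
Leg 3: heading 188.5°; drift -10.0° → track 178.5°, groundspeed 109.2 kt
Leg 4: heading 161.2°; drift -15.5° → track 145.7°, groundspeed 124.8 kt
Leg 5: heading 100.6°; drift -12.8° → track 87.8°, groundspeed 165.2 kt
Leg 6: heading 222.3°; drift +2.3° → track 224.6°, groundspeed 103.1 kt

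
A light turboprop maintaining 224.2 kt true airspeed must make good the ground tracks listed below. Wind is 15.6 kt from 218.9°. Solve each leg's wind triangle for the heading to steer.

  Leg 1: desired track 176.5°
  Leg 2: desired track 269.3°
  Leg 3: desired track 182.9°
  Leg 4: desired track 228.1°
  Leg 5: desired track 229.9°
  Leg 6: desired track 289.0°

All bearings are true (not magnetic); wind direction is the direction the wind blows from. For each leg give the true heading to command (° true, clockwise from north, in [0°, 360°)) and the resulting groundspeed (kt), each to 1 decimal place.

Leg 1: desired track 176.5°; wind correction +2.7° → command heading 179.2°, groundspeed 212.4 kt
Leg 2: desired track 269.3°; wind correction -3.1° → command heading 266.2°, groundspeed 213.9 kt
Leg 3: desired track 182.9°; wind correction +2.3° → command heading 185.2°, groundspeed 211.4 kt
Leg 4: desired track 228.1°; wind correction -0.6° → command heading 227.5°, groundspeed 208.8 kt
Leg 5: desired track 229.9°; wind correction -0.8° → command heading 229.1°, groundspeed 208.9 kt
Leg 6: desired track 289.0°; wind correction -3.8° → command heading 285.2°, groundspeed 218.4 kt

Leg 1: heading=179.2°, groundspeed=212.4 kt
Leg 2: heading=266.2°, groundspeed=213.9 kt
Leg 3: heading=185.2°, groundspeed=211.4 kt
Leg 4: heading=227.5°, groundspeed=208.8 kt
Leg 5: heading=229.1°, groundspeed=208.9 kt
Leg 6: heading=285.2°, groundspeed=218.4 kt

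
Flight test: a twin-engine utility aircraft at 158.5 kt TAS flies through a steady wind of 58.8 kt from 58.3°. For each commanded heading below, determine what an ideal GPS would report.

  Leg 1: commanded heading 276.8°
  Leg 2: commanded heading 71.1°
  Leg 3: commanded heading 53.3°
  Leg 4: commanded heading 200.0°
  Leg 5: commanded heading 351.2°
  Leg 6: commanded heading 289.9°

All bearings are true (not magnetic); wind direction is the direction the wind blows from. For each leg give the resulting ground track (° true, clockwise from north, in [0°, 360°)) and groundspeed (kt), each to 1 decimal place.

Leg 1: track=266.7°, groundspeed=207.8 kt
Leg 2: track=78.4°, groundspeed=102.0 kt
Leg 3: track=50.4°, groundspeed=100.1 kt
Leg 4: track=210.1°, groundspeed=207.9 kt
Leg 5: track=329.4°, groundspeed=146.0 kt
Leg 6: track=276.6°, groundspeed=200.4 kt

Leg 1: heading 276.8°; drift -10.1° → track 266.7°, groundspeed 207.8 kt
Leg 2: heading 71.1°; drift +7.3° → track 78.4°, groundspeed 102.0 kt
Leg 3: heading 53.3°; drift -2.9° → track 50.4°, groundspeed 100.1 kt
Leg 4: heading 200.0°; drift +10.1° → track 210.1°, groundspeed 207.9 kt
Leg 5: heading 351.2°; drift -21.8° → track 329.4°, groundspeed 146.0 kt
Leg 6: heading 289.9°; drift -13.3° → track 276.6°, groundspeed 200.4 kt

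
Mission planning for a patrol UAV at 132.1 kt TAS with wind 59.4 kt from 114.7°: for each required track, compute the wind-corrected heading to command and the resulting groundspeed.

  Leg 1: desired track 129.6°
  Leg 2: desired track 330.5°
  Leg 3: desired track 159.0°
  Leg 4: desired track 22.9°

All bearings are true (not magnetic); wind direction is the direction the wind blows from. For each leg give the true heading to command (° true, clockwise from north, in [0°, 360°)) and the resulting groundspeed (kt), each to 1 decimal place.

Leg 1: heading=123.0°, groundspeed=73.8 kt
Leg 2: heading=345.8°, groundspeed=175.6 kt
Leg 3: heading=140.7°, groundspeed=82.9 kt
Leg 4: heading=49.6°, groundspeed=119.9 kt

Leg 1: desired track 129.6°; wind correction -6.6° → command heading 123.0°, groundspeed 73.8 kt
Leg 2: desired track 330.5°; wind correction +15.3° → command heading 345.8°, groundspeed 175.6 kt
Leg 3: desired track 159.0°; wind correction -18.3° → command heading 140.7°, groundspeed 82.9 kt
Leg 4: desired track 22.9°; wind correction +26.7° → command heading 49.6°, groundspeed 119.9 kt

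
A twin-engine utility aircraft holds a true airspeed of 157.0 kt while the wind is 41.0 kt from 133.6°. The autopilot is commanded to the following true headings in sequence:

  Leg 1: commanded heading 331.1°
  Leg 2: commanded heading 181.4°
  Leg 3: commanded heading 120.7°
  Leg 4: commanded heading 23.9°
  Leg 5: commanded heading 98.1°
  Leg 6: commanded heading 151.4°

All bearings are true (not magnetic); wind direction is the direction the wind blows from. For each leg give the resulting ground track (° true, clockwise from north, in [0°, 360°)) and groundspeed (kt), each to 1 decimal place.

Leg 1: track=327.5°, groundspeed=196.5 kt
Leg 2: track=194.6°, groundspeed=133.0 kt
Leg 3: track=116.2°, groundspeed=117.4 kt
Leg 4: track=11.2°, groundspeed=175.1 kt
Leg 5: track=87.2°, groundspeed=125.9 kt
Leg 6: track=157.5°, groundspeed=118.6 kt

Leg 1: heading 331.1°; drift -3.6° → track 327.5°, groundspeed 196.5 kt
Leg 2: heading 181.4°; drift +13.2° → track 194.6°, groundspeed 133.0 kt
Leg 3: heading 120.7°; drift -4.5° → track 116.2°, groundspeed 117.4 kt
Leg 4: heading 23.9°; drift -12.7° → track 11.2°, groundspeed 175.1 kt
Leg 5: heading 98.1°; drift -10.9° → track 87.2°, groundspeed 125.9 kt
Leg 6: heading 151.4°; drift +6.1° → track 157.5°, groundspeed 118.6 kt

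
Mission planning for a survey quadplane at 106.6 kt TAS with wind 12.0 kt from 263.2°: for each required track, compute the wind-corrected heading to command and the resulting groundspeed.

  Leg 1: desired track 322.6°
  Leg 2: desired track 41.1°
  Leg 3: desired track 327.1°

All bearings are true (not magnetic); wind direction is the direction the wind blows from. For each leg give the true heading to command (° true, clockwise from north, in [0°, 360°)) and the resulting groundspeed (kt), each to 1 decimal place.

Leg 1: heading=317.0°, groundspeed=100.0 kt
Leg 2: heading=36.8°, groundspeed=115.2 kt
Leg 3: heading=321.3°, groundspeed=100.8 kt

Leg 1: desired track 322.6°; wind correction -5.6° → command heading 317.0°, groundspeed 100.0 kt
Leg 2: desired track 41.1°; wind correction -4.3° → command heading 36.8°, groundspeed 115.2 kt
Leg 3: desired track 327.1°; wind correction -5.8° → command heading 321.3°, groundspeed 100.8 kt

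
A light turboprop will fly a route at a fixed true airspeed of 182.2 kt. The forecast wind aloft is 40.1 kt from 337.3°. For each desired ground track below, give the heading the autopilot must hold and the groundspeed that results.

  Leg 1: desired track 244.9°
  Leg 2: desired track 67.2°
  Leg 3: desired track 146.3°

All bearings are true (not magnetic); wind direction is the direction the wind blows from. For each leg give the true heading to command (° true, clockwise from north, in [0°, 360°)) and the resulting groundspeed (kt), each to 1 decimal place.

Leg 1: desired track 244.9°; wind correction +12.7° → command heading 257.6°, groundspeed 179.4 kt
Leg 2: desired track 67.2°; wind correction -12.7° → command heading 54.5°, groundspeed 177.7 kt
Leg 3: desired track 146.3°; wind correction -2.4° → command heading 143.9°, groundspeed 221.4 kt

Leg 1: heading=257.6°, groundspeed=179.4 kt
Leg 2: heading=54.5°, groundspeed=177.7 kt
Leg 3: heading=143.9°, groundspeed=221.4 kt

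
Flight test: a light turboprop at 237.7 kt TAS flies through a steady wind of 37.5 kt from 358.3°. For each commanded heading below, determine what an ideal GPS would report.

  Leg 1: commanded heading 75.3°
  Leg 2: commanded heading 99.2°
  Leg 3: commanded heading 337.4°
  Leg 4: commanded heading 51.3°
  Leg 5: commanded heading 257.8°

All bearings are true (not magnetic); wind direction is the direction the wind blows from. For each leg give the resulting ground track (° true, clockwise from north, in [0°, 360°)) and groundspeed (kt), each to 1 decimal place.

Leg 1: track=84.4°, groundspeed=232.2 kt
Leg 2: track=107.8°, groundspeed=247.5 kt
Leg 3: track=333.6°, groundspeed=203.1 kt
Leg 4: track=59.2°, groundspeed=217.2 kt
Leg 5: track=249.2°, groundspeed=247.3 kt

Leg 1: heading 75.3°; drift +9.1° → track 84.4°, groundspeed 232.2 kt
Leg 2: heading 99.2°; drift +8.6° → track 107.8°, groundspeed 247.5 kt
Leg 3: heading 337.4°; drift -3.8° → track 333.6°, groundspeed 203.1 kt
Leg 4: heading 51.3°; drift +7.9° → track 59.2°, groundspeed 217.2 kt
Leg 5: heading 257.8°; drift -8.6° → track 249.2°, groundspeed 247.3 kt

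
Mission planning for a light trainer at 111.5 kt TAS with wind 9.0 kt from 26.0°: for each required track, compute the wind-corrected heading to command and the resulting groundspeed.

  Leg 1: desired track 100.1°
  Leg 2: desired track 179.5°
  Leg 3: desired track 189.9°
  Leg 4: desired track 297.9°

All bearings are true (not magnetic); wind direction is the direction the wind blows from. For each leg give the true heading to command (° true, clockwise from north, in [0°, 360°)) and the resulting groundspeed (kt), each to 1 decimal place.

Leg 1: desired track 100.1°; wind correction -4.5° → command heading 95.6°, groundspeed 108.7 kt
Leg 2: desired track 179.5°; wind correction -2.1° → command heading 177.4°, groundspeed 119.5 kt
Leg 3: desired track 189.9°; wind correction -1.3° → command heading 188.6°, groundspeed 120.1 kt
Leg 4: desired track 297.9°; wind correction +4.6° → command heading 302.5°, groundspeed 110.8 kt

Leg 1: heading=95.6°, groundspeed=108.7 kt
Leg 2: heading=177.4°, groundspeed=119.5 kt
Leg 3: heading=188.6°, groundspeed=120.1 kt
Leg 4: heading=302.5°, groundspeed=110.8 kt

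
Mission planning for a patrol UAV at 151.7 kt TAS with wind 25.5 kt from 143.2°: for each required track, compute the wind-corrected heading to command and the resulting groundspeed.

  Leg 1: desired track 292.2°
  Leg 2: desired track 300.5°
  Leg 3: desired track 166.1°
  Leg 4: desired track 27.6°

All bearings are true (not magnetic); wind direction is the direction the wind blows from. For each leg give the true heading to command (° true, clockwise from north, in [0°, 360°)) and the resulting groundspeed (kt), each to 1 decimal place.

Leg 1: heading=287.2°, groundspeed=173.0 kt
Leg 2: heading=296.8°, groundspeed=174.9 kt
Leg 3: heading=162.3°, groundspeed=127.9 kt
Leg 4: heading=36.3°, groundspeed=161.0 kt

Leg 1: desired track 292.2°; wind correction -5.0° → command heading 287.2°, groundspeed 173.0 kt
Leg 2: desired track 300.5°; wind correction -3.7° → command heading 296.8°, groundspeed 174.9 kt
Leg 3: desired track 166.1°; wind correction -3.8° → command heading 162.3°, groundspeed 127.9 kt
Leg 4: desired track 27.6°; wind correction +8.7° → command heading 36.3°, groundspeed 161.0 kt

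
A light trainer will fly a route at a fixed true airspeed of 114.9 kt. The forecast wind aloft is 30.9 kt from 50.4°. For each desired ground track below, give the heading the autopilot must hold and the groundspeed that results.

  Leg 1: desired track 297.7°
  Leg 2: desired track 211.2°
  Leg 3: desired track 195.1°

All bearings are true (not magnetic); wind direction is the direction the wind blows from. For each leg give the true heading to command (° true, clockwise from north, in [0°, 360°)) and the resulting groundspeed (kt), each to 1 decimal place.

Leg 1: desired track 297.7°; wind correction +14.4° → command heading 312.1°, groundspeed 123.2 kt
Leg 2: desired track 211.2°; wind correction -5.1° → command heading 206.1°, groundspeed 143.6 kt
Leg 3: desired track 195.1°; wind correction -8.9° → command heading 186.2°, groundspeed 138.7 kt

Leg 1: heading=312.1°, groundspeed=123.2 kt
Leg 2: heading=206.1°, groundspeed=143.6 kt
Leg 3: heading=186.2°, groundspeed=138.7 kt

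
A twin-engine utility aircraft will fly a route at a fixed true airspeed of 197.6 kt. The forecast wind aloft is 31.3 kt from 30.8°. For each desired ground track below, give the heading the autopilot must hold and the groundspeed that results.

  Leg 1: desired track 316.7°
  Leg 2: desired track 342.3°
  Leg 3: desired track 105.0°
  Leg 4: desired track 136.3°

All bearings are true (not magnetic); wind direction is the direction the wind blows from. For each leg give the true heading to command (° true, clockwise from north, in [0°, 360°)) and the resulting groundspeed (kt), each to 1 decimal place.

Leg 1: heading=325.5°, groundspeed=186.7 kt
Leg 2: heading=349.1°, groundspeed=175.5 kt
Leg 3: heading=96.2°, groundspeed=186.8 kt
Leg 4: heading=127.5°, groundspeed=203.6 kt

Leg 1: desired track 316.7°; wind correction +8.8° → command heading 325.5°, groundspeed 186.7 kt
Leg 2: desired track 342.3°; wind correction +6.8° → command heading 349.1°, groundspeed 175.5 kt
Leg 3: desired track 105.0°; wind correction -8.8° → command heading 96.2°, groundspeed 186.8 kt
Leg 4: desired track 136.3°; wind correction -8.8° → command heading 127.5°, groundspeed 203.6 kt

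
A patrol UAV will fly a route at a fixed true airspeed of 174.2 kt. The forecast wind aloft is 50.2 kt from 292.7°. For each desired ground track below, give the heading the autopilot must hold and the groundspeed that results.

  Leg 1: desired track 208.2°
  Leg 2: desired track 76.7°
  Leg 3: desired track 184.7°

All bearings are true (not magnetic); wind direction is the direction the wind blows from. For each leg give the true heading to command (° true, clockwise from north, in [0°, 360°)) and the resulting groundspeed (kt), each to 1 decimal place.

Leg 1: desired track 208.2°; wind correction +16.7° → command heading 224.9°, groundspeed 162.1 kt
Leg 2: desired track 76.7°; wind correction -9.8° → command heading 66.9°, groundspeed 212.3 kt
Leg 3: desired track 184.7°; wind correction +15.9° → command heading 200.6°, groundspeed 183.0 kt

Leg 1: heading=224.9°, groundspeed=162.1 kt
Leg 2: heading=66.9°, groundspeed=212.3 kt
Leg 3: heading=200.6°, groundspeed=183.0 kt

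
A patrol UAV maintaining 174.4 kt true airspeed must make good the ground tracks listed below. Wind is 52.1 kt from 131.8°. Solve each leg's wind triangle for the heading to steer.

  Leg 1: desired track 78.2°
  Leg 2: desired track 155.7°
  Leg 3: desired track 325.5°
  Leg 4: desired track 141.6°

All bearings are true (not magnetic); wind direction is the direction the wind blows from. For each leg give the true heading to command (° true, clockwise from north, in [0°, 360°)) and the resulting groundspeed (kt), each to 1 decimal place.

Leg 1: heading=92.1°, groundspeed=138.4 kt
Leg 2: heading=148.7°, groundspeed=125.5 kt
Leg 3: heading=329.6°, groundspeed=224.6 kt
Leg 4: heading=138.7°, groundspeed=122.8 kt

Leg 1: desired track 78.2°; wind correction +13.9° → command heading 92.1°, groundspeed 138.4 kt
Leg 2: desired track 155.7°; wind correction -7.0° → command heading 148.7°, groundspeed 125.5 kt
Leg 3: desired track 325.5°; wind correction +4.1° → command heading 329.6°, groundspeed 224.6 kt
Leg 4: desired track 141.6°; wind correction -2.9° → command heading 138.7°, groundspeed 122.8 kt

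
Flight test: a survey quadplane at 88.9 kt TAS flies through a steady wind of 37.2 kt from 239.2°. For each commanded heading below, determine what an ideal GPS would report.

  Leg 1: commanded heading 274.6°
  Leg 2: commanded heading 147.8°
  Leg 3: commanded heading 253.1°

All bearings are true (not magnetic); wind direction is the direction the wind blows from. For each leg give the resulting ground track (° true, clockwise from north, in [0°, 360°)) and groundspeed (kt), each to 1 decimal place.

Leg 1: heading 274.6°; drift +20.2° → track 294.8°, groundspeed 62.4 kt
Leg 2: heading 147.8°; drift -22.5° → track 125.3°, groundspeed 97.2 kt
Leg 3: heading 253.1°; drift +9.6° → track 262.7°, groundspeed 53.5 kt

Leg 1: track=294.8°, groundspeed=62.4 kt
Leg 2: track=125.3°, groundspeed=97.2 kt
Leg 3: track=262.7°, groundspeed=53.5 kt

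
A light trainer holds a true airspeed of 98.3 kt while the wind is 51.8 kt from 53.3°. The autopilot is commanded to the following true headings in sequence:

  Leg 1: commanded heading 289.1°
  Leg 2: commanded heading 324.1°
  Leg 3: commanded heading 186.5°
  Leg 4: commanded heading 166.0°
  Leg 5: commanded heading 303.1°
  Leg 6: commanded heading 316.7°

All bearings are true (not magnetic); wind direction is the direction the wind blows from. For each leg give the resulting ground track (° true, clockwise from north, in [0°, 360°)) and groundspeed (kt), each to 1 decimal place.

Leg 1: track=270.5°, groundspeed=134.4 kt
Leg 2: track=296.1°, groundspeed=110.5 kt
Leg 3: track=202.3°, groundspeed=139.0 kt
Leg 4: track=188.0°, groundspeed=127.6 kt
Leg 5: track=280.4°, groundspeed=125.9 kt
Leg 6: track=290.4°, groundspeed=116.3 kt

Leg 1: heading 289.1°; drift -18.6° → track 270.5°, groundspeed 134.4 kt
Leg 2: heading 324.1°; drift -28.0° → track 296.1°, groundspeed 110.5 kt
Leg 3: heading 186.5°; drift +15.8° → track 202.3°, groundspeed 139.0 kt
Leg 4: heading 166.0°; drift +22.0° → track 188.0°, groundspeed 127.6 kt
Leg 5: heading 303.1°; drift -22.7° → track 280.4°, groundspeed 125.9 kt
Leg 6: heading 316.7°; drift -26.3° → track 290.4°, groundspeed 116.3 kt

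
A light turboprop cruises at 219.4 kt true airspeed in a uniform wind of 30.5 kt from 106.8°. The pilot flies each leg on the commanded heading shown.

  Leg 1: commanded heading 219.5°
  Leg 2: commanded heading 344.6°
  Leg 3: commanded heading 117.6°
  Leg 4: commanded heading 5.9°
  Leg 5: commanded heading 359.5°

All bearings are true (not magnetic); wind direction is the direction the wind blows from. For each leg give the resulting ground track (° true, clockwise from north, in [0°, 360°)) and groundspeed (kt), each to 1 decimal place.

Leg 1: heading 219.5°; drift +6.9° → track 226.4°, groundspeed 232.9 kt
Leg 2: heading 344.6°; drift -6.3° → track 338.3°, groundspeed 237.1 kt
Leg 3: heading 117.6°; drift +1.7° → track 119.3°, groundspeed 189.5 kt
Leg 4: heading 5.9°; drift -7.6° → track 358.3°, groundspeed 227.2 kt
Leg 5: heading 359.5°; drift -7.3° → track 352.2°, groundspeed 230.3 kt

Leg 1: track=226.4°, groundspeed=232.9 kt
Leg 2: track=338.3°, groundspeed=237.1 kt
Leg 3: track=119.3°, groundspeed=189.5 kt
Leg 4: track=358.3°, groundspeed=227.2 kt
Leg 5: track=352.2°, groundspeed=230.3 kt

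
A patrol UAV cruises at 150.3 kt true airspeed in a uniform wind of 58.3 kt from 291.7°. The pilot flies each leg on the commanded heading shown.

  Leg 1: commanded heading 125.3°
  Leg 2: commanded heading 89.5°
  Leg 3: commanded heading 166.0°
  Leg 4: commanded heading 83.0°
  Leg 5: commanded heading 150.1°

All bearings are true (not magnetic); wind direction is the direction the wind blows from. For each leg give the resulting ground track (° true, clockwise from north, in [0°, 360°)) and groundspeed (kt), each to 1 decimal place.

Leg 1: track=121.5°, groundspeed=207.4 kt
Leg 2: track=95.7°, groundspeed=205.5 kt
Leg 3: track=151.6°, groundspeed=190.3 kt
Leg 4: track=90.9°, groundspeed=203.4 kt
Leg 5: track=139.6°, groundspeed=199.3 kt

Leg 1: heading 125.3°; drift -3.8° → track 121.5°, groundspeed 207.4 kt
Leg 2: heading 89.5°; drift +6.2° → track 95.7°, groundspeed 205.5 kt
Leg 3: heading 166.0°; drift -14.4° → track 151.6°, groundspeed 190.3 kt
Leg 4: heading 83.0°; drift +7.9° → track 90.9°, groundspeed 203.4 kt
Leg 5: heading 150.1°; drift -10.5° → track 139.6°, groundspeed 199.3 kt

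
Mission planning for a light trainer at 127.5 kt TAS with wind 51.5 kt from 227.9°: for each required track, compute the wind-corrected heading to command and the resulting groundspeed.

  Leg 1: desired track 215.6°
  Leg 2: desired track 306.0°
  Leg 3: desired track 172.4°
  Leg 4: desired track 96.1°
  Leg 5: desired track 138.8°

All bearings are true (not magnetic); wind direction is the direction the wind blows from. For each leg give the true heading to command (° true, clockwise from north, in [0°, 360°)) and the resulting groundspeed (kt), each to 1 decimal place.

Leg 1: heading=220.5°, groundspeed=76.7 kt
Leg 2: heading=282.7°, groundspeed=106.5 kt
Leg 3: heading=191.8°, groundspeed=91.1 kt
Leg 4: heading=113.6°, groundspeed=155.9 kt
Leg 5: heading=162.6°, groundspeed=115.8 kt

Leg 1: desired track 215.6°; wind correction +4.9° → command heading 220.5°, groundspeed 76.7 kt
Leg 2: desired track 306.0°; wind correction -23.3° → command heading 282.7°, groundspeed 106.5 kt
Leg 3: desired track 172.4°; wind correction +19.4° → command heading 191.8°, groundspeed 91.1 kt
Leg 4: desired track 96.1°; wind correction +17.5° → command heading 113.6°, groundspeed 155.9 kt
Leg 5: desired track 138.8°; wind correction +23.8° → command heading 162.6°, groundspeed 115.8 kt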